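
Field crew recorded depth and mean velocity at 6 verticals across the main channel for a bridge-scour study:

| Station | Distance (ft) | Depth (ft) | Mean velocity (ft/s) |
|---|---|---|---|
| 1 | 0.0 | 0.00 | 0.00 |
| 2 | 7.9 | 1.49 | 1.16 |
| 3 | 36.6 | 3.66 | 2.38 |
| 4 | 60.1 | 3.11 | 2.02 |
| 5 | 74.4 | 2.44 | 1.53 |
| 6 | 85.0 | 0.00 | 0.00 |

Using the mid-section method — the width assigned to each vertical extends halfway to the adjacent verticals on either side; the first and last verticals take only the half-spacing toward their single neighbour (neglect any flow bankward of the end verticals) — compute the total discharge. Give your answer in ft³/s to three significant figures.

424 ft³/s

w_2 = (36.6 − 0.0)/2 = 18.3 ft; q_2 = 1.16 × 1.49 × 18.3 = 31.63 ft³/s
w_3 = (60.1 − 7.9)/2 = 26.1 ft; q_3 = 2.38 × 3.66 × 26.1 = 227.4 ft³/s
w_4 = (74.4 − 36.6)/2 = 18.9 ft; q_4 = 2.02 × 3.11 × 18.9 = 118.7 ft³/s
w_5 = (85.0 − 60.1)/2 = 12.45 ft; q_5 = 1.53 × 2.44 × 12.45 = 46.48 ft³/s
Stations 1, 6 contribute zero (depth or velocity is 0).
Q = Σ qᵢ = 424.2 ft³/s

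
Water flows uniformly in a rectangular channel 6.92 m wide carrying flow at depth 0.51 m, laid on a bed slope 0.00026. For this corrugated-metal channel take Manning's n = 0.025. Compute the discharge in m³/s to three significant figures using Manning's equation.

A = b·y = 6.92 × 0.51 = 3.529 m²
P = b + 2y = 6.92 + 2×0.51 = 7.940 m
R = A/P = 3.529/7.940 = 0.4445 m
Q = (1/n)·A·R^(2/3)·S^(1/2) = (1/0.025) × 3.529 × 0.4445^(2/3) × 0.00026^(1/2) = 1.326 m³/s

1.33 m³/s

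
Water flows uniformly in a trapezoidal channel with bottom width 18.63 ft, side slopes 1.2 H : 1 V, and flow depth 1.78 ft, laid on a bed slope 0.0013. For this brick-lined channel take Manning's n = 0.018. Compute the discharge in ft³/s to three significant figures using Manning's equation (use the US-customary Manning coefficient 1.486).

146 ft³/s

A = (b + z·y)·y = (18.63 + 1.2×1.78)×1.78 = 36.96 ft²
P = b + 2y√(1+z²) = 18.63 + 2×1.78×√(1+1.2²) = 24.19 ft
R = A/P = 36.96/24.19 = 1.528 ft
Q = (1.486/n)·A·R^(2/3)·S^(1/2) = (1.486/0.018) × 36.96 × 1.528^(2/3) × 0.0013^(1/2) = 146.0 ft³/s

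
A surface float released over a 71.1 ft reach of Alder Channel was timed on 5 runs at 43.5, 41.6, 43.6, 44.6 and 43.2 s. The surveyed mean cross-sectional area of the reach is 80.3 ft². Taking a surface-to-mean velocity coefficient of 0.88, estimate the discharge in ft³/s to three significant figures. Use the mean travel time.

116 ft³/s

t̄ = (43.5 + 41.6 + 43.6 + 44.6 + 43.2) / 5 = 43.3 s
v_surface = L / t̄ = 71.1 / 43.3 = 1.642 ft/s
v_mean = 0.88 × 1.642 = 1.445 ft/s
Q = A × v_mean = 80.3 × 1.445 = 116.0 ft³/s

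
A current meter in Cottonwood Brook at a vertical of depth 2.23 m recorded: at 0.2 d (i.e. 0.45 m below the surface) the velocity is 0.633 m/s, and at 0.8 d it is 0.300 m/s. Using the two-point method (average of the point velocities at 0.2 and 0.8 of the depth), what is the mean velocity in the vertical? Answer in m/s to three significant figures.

v̄ = (0.633 + 0.300) / 2 = 0.4665 m/s

0.467 m/s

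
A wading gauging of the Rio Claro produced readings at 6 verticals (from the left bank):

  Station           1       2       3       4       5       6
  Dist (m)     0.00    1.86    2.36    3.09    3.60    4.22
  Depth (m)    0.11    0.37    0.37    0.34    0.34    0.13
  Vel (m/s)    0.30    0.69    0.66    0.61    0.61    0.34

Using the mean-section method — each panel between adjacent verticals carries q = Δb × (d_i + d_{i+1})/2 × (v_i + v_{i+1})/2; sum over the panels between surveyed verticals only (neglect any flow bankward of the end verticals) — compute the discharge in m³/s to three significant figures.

Panel 1-2: Δb = 1.86 m, d̄ = (0.11+0.37)/2 = 0.24, v̄ = (0.30+0.69)/2 = 0.495 → q = 1.86×0.24×0.495 = 0.2210 m³/s
Panel 2-3: Δb = 0.5 m, d̄ = (0.37+0.37)/2 = 0.37, v̄ = (0.69+0.66)/2 = 0.675 → q = 0.5×0.37×0.675 = 0.1249 m³/s
Panel 3-4: Δb = 0.73 m, d̄ = (0.37+0.34)/2 = 0.355, v̄ = (0.66+0.61)/2 = 0.635 → q = 0.73×0.355×0.635 = 0.1646 m³/s
Panel 4-5: Δb = 0.51 m, d̄ = (0.34+0.34)/2 = 0.34, v̄ = (0.61+0.61)/2 = 0.61 → q = 0.51×0.34×0.61 = 0.1058 m³/s
Panel 5-6: Δb = 0.62 m, d̄ = (0.34+0.13)/2 = 0.235, v̄ = (0.61+0.34)/2 = 0.475 → q = 0.62×0.235×0.475 = 0.06921 m³/s
Q = Σ q = 0.6854 m³/s

0.685 m³/s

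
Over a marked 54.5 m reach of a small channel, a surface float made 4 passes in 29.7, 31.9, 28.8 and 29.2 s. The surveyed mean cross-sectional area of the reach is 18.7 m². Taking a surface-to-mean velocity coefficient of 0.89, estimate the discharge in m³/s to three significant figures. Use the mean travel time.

t̄ = (29.7 + 31.9 + 28.8 + 29.2) / 4 = 29.9 s
v_surface = L / t̄ = 54.5 / 29.9 = 1.823 m/s
v_mean = 0.89 × 1.823 = 1.622 m/s
Q = A × v_mean = 18.7 × 1.622 = 30.34 m³/s

30.3 m³/s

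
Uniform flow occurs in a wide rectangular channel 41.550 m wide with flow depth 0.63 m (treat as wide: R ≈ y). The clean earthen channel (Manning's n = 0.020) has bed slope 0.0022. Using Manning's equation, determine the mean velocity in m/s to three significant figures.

A = b·y = 41.550 × 0.63 = 26.18 m²
Wide channel: R ≈ y = 0.63 m
Q = (1/n)·A·R^(2/3)·S^(1/2) = (1/0.020) × 26.18 × 0.6300^(2/3) × 0.0022^(1/2) = 45.11 m³/s
V = Q/A = 45.11/26.18 = 1.723 m/s

1.72 m/s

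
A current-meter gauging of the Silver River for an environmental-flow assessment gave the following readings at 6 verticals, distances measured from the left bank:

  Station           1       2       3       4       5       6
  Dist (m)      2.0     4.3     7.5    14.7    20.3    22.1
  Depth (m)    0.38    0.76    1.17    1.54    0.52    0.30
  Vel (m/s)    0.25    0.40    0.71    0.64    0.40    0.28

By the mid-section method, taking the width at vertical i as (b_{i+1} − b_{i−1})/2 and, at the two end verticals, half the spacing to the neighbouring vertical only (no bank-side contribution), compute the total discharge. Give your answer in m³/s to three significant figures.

12.4 m³/s

w_1 = (4.3 − 2.0)/2 = 1.15 m; q_1 = 0.25 × 0.38 × 1.15 = 0.1093 m³/s
w_2 = (7.5 − 2.0)/2 = 2.75 m; q_2 = 0.40 × 0.76 × 2.75 = 0.8360 m³/s
w_3 = (14.7 − 4.3)/2 = 5.2 m; q_3 = 0.71 × 1.17 × 5.2 = 4.320 m³/s
w_4 = (20.3 − 7.5)/2 = 6.4 m; q_4 = 0.64 × 1.54 × 6.4 = 6.308 m³/s
w_5 = (22.1 − 14.7)/2 = 3.7 m; q_5 = 0.40 × 0.52 × 3.7 = 0.7696 m³/s
w_6 = (22.1 − 20.3)/2 = 0.9 m; q_6 = 0.28 × 0.30 × 0.9 = 0.07560 m³/s
Q = Σ qᵢ = 12.42 m³/s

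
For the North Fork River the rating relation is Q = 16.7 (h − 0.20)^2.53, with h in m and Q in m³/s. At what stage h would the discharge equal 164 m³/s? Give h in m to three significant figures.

2.67 m

h − h₀ = (Q/C)^(1/b) = (164/16.7)^(1/2.53) = 2.467 m
h = 0.20 + 2.467 = 2.667 m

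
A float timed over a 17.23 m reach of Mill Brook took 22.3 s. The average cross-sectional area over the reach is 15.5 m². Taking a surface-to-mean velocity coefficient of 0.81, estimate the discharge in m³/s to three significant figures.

9.70 m³/s

v_surface = L / t̄ = 17.23 / 22.3 = 0.7726 m/s
v_mean = 0.81 × 0.7726 = 0.6258 m/s
Q = A × v_mean = 15.5 × 0.6258 = 9.701 m³/s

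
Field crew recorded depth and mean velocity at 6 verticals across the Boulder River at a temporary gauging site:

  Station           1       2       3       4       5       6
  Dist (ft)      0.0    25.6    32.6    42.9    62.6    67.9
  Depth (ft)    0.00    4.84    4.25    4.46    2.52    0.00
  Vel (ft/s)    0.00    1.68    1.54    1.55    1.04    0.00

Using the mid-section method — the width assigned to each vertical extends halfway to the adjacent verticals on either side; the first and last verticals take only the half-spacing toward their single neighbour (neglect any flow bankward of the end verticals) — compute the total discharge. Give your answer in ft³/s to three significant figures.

w_2 = (32.6 − 0.0)/2 = 16.3 ft; q_2 = 1.68 × 4.84 × 16.3 = 132.5 ft³/s
w_3 = (42.9 − 25.6)/2 = 8.65 ft; q_3 = 1.54 × 4.25 × 8.65 = 56.61 ft³/s
w_4 = (62.6 − 32.6)/2 = 15 ft; q_4 = 1.55 × 4.46 × 15 = 103.7 ft³/s
w_5 = (67.9 − 42.9)/2 = 12.5 ft; q_5 = 1.04 × 2.52 × 12.5 = 32.76 ft³/s
Stations 1, 6 contribute zero (depth or velocity is 0).
Q = Σ qᵢ = 325.6 ft³/s

326 ft³/s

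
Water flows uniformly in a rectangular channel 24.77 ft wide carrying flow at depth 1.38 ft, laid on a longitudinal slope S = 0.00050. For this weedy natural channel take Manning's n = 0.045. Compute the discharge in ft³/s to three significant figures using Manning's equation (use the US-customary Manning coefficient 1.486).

29.2 ft³/s

A = b·y = 24.77 × 1.38 = 34.18 ft²
P = b + 2y = 24.77 + 2×1.38 = 27.53 ft
R = A/P = 34.18/27.53 = 1.242 ft
Q = (1.486/n)·A·R^(2/3)·S^(1/2) = (1.486/0.045) × 34.18 × 1.242^(2/3) × 0.00050^(1/2) = 29.16 ft³/s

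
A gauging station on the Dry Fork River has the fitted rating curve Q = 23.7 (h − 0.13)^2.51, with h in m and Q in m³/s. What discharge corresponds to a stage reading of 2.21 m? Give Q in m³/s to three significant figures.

149 m³/s

Q = 23.7 × (2.21 − 0.13)^2.51 = 23.7 × 2.08^2.51 = 149.0 m³/s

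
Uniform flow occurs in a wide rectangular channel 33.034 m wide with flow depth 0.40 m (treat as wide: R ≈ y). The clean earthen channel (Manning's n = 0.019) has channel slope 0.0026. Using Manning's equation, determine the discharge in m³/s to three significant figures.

A = b·y = 33.034 × 0.40 = 13.21 m²
Wide channel: R ≈ y = 0.40 m
Q = (1/n)·A·R^(2/3)·S^(1/2) = (1/0.019) × 13.21 × 0.4000^(2/3) × 0.0026^(1/2) = 19.25 m³/s

19.3 m³/s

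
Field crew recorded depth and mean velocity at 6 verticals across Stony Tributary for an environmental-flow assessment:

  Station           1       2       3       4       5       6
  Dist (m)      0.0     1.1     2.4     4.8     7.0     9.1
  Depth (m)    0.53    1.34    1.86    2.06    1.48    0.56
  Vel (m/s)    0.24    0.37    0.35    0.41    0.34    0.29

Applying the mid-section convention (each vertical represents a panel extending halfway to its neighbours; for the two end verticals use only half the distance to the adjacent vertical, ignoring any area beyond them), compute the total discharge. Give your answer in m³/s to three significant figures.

5.06 m³/s

w_1 = (1.1 − 0.0)/2 = 0.55 m; q_1 = 0.24 × 0.53 × 0.55 = 0.06996 m³/s
w_2 = (2.4 − 0.0)/2 = 1.2 m; q_2 = 0.37 × 1.34 × 1.2 = 0.5950 m³/s
w_3 = (4.8 − 1.1)/2 = 1.85 m; q_3 = 0.35 × 1.86 × 1.85 = 1.204 m³/s
w_4 = (7.0 − 2.4)/2 = 2.3 m; q_4 = 0.41 × 2.06 × 2.3 = 1.943 m³/s
w_5 = (9.1 − 4.8)/2 = 2.15 m; q_5 = 0.34 × 1.48 × 2.15 = 1.082 m³/s
w_6 = (9.1 − 7.0)/2 = 1.05 m; q_6 = 0.29 × 0.56 × 1.05 = 0.1705 m³/s
Q = Σ qᵢ = 5.064 m³/s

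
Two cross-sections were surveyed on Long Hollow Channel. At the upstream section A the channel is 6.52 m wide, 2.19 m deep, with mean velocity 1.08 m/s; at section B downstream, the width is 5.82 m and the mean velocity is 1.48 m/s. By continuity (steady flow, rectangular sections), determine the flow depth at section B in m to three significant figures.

Q = A₁V₁ = (6.52×2.19) × 1.08 = 15.42 m³/s
d₂ = Q/(b₂ V₂) = 15.42/(5.82×1.48) = 1.790 m

1.79 m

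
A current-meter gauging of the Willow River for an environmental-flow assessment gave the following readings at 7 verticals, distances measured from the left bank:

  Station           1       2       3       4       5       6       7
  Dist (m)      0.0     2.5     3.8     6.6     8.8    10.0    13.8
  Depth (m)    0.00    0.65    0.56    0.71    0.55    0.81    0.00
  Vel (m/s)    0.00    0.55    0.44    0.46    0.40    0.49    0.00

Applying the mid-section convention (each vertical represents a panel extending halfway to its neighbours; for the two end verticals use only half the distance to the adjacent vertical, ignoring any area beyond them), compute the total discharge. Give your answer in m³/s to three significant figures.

3.37 m³/s

w_2 = (3.8 − 0.0)/2 = 1.9 m; q_2 = 0.55 × 0.65 × 1.9 = 0.6793 m³/s
w_3 = (6.6 − 2.5)/2 = 2.05 m; q_3 = 0.44 × 0.56 × 2.05 = 0.5051 m³/s
w_4 = (8.8 − 3.8)/2 = 2.5 m; q_4 = 0.46 × 0.71 × 2.5 = 0.8165 m³/s
w_5 = (10.0 − 6.6)/2 = 1.7 m; q_5 = 0.40 × 0.55 × 1.7 = 0.3740 m³/s
w_6 = (13.8 − 8.8)/2 = 2.5 m; q_6 = 0.49 × 0.81 × 2.5 = 0.9923 m³/s
Stations 1, 7 contribute zero (depth or velocity is 0).
Q = Σ qᵢ = 3.367 m³/s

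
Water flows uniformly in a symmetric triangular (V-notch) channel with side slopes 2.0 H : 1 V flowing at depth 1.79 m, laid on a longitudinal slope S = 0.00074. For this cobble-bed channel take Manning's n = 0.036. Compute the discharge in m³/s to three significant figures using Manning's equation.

A = z·y² = 2.0×1.79² = 6.408 m²
P = 2y√(1+z²) = 2×1.79×√(1+2.0²) = 8.005 m
R = A/P = 6.408/8.005 = 0.8005 m
Q = (1/n)·A·R^(2/3)·S^(1/2) = (1/0.036) × 6.408 × 0.8005^(2/3) × 0.00074^(1/2) = 4.175 m³/s

4.17 m³/s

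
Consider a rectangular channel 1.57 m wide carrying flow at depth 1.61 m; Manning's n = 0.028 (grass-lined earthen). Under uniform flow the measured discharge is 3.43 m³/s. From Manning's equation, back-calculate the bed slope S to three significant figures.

0.00339

A = b·y = 1.57 × 1.61 = 2.528 m²
P = b + 2y = 1.57 + 2×1.61 = 4.790 m
R = A/P = 2.528/4.790 = 0.5277 m
S = (Q·n / (1·A·R^(2/3)))² = (3.43×0.028 / (1×2.528×0.6530))² = 0.003385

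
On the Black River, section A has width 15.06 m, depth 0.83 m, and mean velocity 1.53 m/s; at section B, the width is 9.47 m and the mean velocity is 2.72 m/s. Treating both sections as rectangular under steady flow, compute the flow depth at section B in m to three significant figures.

Q = A₁V₁ = (15.06×0.83) × 1.53 = 19.12 m³/s
d₂ = Q/(b₂ V₂) = 19.12/(9.47×2.72) = 0.7425 m

0.742 m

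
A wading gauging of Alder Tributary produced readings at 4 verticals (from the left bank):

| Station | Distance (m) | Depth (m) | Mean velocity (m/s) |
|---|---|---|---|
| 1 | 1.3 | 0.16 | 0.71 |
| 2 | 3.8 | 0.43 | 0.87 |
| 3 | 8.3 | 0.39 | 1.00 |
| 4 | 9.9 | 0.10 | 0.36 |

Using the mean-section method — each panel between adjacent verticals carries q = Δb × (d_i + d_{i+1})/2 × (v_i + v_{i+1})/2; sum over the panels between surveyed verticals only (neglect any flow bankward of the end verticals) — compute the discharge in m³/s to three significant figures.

2.57 m³/s

Panel 1-2: Δb = 2.5 m, d̄ = (0.16+0.43)/2 = 0.295, v̄ = (0.71+0.87)/2 = 0.79 → q = 2.5×0.295×0.79 = 0.5826 m³/s
Panel 2-3: Δb = 4.5 m, d̄ = (0.43+0.39)/2 = 0.41, v̄ = (0.87+1.00)/2 = 0.935 → q = 4.5×0.41×0.935 = 1.725 m³/s
Panel 3-4: Δb = 1.6 m, d̄ = (0.39+0.10)/2 = 0.245, v̄ = (1.00+0.36)/2 = 0.68 → q = 1.6×0.245×0.68 = 0.2666 m³/s
Q = Σ q = 2.574 m³/s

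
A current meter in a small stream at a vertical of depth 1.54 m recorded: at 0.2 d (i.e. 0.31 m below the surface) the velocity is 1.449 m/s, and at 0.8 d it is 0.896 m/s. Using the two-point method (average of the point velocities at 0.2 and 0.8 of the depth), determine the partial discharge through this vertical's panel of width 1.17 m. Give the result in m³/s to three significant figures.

2.11 m³/s

v̄ = (1.449 + 0.896) / 2 = 1.173 m/s
q = v̄ × d × w = 1.173 × 1.54 × 1.17 = 2.113 m³/s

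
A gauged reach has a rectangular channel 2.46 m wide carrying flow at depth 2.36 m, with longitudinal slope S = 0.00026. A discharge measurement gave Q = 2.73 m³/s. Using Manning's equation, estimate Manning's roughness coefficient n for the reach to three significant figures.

A = b·y = 2.46 × 2.36 = 5.806 m²
P = b + 2y = 2.46 + 2×2.36 = 7.180 m
R = A/P = 5.806/7.180 = 0.8086 m
n = (1/Q)·A·R^(2/3)·S^(1/2) = (1/2.73) × 5.806 × 0.8679 × 0.01612 = 0.02976

0.0298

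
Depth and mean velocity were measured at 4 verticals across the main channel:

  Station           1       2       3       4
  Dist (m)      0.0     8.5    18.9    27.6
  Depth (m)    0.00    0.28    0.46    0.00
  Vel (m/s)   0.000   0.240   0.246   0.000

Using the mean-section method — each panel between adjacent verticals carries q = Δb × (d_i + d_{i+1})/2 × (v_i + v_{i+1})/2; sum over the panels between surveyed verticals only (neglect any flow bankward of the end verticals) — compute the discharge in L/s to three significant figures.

1320 L/s

Panel 1-2: Δb = 8.5 m, d̄ = (0.00+0.28)/2 = 0.14, v̄ = (0.000+0.240)/2 = 0.12 → q = 8.5×0.14×0.12 = 0.1428 m³/s
Panel 2-3: Δb = 10.4 m, d̄ = (0.28+0.46)/2 = 0.37, v̄ = (0.240+0.246)/2 = 0.243 → q = 10.4×0.37×0.243 = 0.9351 m³/s
Panel 3-4: Δb = 8.7 m, d̄ = (0.46+0.00)/2 = 0.23, v̄ = (0.246+0.000)/2 = 0.123 → q = 8.7×0.23×0.123 = 0.2461 m³/s
Q = Σ q = 1.324 m³/s
= 1.324 × 1000 = 1324 L/s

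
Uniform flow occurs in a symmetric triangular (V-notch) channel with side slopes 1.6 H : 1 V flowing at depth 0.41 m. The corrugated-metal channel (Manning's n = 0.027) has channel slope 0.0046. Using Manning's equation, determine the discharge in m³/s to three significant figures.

A = z·y² = 1.6×0.41² = 0.2690 m²
P = 2y√(1+z²) = 2×0.41×√(1+1.6²) = 1.547 m
R = A/P = 0.2690/1.547 = 0.1738 m
Q = (1/n)·A·R^(2/3)·S^(1/2) = (1/0.027) × 0.2690 × 0.1738^(2/3) × 0.0046^(1/2) = 0.2104 m³/s

0.210 m³/s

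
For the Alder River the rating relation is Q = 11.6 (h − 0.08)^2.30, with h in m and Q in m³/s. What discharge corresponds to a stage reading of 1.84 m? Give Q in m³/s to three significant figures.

42.6 m³/s

Q = 11.6 × (1.84 − 0.08)^2.30 = 11.6 × 1.76^2.30 = 42.57 m³/s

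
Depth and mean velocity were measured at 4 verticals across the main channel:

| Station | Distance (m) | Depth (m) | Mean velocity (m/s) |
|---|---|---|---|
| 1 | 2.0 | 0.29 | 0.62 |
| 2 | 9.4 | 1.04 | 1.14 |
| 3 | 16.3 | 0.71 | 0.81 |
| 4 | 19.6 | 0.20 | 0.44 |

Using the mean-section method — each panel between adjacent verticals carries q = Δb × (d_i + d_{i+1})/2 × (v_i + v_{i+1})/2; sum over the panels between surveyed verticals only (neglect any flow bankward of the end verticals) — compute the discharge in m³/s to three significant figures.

11.2 m³/s

Panel 1-2: Δb = 7.4 m, d̄ = (0.29+1.04)/2 = 0.665, v̄ = (0.62+1.14)/2 = 0.88 → q = 7.4×0.665×0.88 = 4.330 m³/s
Panel 2-3: Δb = 6.9 m, d̄ = (1.04+0.71)/2 = 0.875, v̄ = (1.14+0.81)/2 = 0.975 → q = 6.9×0.875×0.975 = 5.887 m³/s
Panel 3-4: Δb = 3.3 m, d̄ = (0.71+0.20)/2 = 0.455, v̄ = (0.81+0.44)/2 = 0.625 → q = 3.3×0.455×0.625 = 0.9384 m³/s
Q = Σ q = 11.16 m³/s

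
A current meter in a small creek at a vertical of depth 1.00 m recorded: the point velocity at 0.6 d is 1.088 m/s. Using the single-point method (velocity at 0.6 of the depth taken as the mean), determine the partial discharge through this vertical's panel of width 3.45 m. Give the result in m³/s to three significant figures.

3.75 m³/s

v̄ = v₀.₆ = 1.088 m/s
q = v̄ × d × w = 1.088 × 1.00 × 3.45 = 3.754 m³/s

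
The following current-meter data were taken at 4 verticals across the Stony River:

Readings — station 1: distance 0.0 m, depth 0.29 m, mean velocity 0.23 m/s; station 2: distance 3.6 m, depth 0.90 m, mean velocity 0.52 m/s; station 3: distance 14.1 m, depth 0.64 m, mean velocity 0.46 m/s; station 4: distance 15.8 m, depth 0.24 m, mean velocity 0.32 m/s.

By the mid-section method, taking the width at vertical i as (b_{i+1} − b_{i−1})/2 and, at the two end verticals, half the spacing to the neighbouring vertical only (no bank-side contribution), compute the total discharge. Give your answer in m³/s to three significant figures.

5.28 m³/s

w_1 = (3.6 − 0.0)/2 = 1.8 m; q_1 = 0.23 × 0.29 × 1.8 = 0.1201 m³/s
w_2 = (14.1 − 0.0)/2 = 7.05 m; q_2 = 0.52 × 0.90 × 7.05 = 3.299 m³/s
w_3 = (15.8 − 3.6)/2 = 6.1 m; q_3 = 0.46 × 0.64 × 6.1 = 1.796 m³/s
w_4 = (15.8 − 14.1)/2 = 0.85 m; q_4 = 0.32 × 0.24 × 0.85 = 0.06528 m³/s
Q = Σ qᵢ = 5.281 m³/s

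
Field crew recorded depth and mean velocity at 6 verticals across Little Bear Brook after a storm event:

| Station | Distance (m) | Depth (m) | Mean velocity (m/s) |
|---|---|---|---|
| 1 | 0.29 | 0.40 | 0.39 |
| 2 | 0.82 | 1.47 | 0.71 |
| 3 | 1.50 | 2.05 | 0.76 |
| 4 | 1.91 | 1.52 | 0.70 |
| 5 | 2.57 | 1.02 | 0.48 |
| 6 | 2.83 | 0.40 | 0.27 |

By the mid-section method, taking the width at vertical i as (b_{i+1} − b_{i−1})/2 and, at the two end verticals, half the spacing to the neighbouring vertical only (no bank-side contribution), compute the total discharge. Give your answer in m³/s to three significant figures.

w_1 = (0.82 − 0.29)/2 = 0.265 m; q_1 = 0.39 × 0.40 × 0.265 = 0.04134 m³/s
w_2 = (1.50 − 0.29)/2 = 0.605 m; q_2 = 0.71 × 1.47 × 0.605 = 0.6314 m³/s
w_3 = (1.91 − 0.82)/2 = 0.545 m; q_3 = 0.76 × 2.05 × 0.545 = 0.8491 m³/s
w_4 = (2.57 − 1.50)/2 = 0.535 m; q_4 = 0.70 × 1.52 × 0.535 = 0.5692 m³/s
w_5 = (2.83 − 1.91)/2 = 0.46 m; q_5 = 0.48 × 1.02 × 0.46 = 0.2252 m³/s
w_6 = (2.83 − 2.57)/2 = 0.13 m; q_6 = 0.27 × 0.40 × 0.13 = 0.01404 m³/s
Q = Σ qᵢ = 2.330 m³/s

2.33 m³/s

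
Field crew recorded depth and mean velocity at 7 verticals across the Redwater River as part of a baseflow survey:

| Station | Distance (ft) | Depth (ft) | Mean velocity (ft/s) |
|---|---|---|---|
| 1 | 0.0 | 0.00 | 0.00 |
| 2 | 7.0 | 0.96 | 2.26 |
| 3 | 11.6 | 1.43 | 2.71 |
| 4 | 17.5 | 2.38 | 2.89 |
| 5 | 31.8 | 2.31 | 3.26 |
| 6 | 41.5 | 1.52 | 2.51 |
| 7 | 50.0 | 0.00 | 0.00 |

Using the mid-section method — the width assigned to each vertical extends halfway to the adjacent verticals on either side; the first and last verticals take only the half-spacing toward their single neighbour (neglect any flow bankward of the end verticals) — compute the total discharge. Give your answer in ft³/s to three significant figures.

227 ft³/s

w_2 = (11.6 − 0.0)/2 = 5.8 ft; q_2 = 2.26 × 0.96 × 5.8 = 12.58 ft³/s
w_3 = (17.5 − 7.0)/2 = 5.25 ft; q_3 = 2.71 × 1.43 × 5.25 = 20.35 ft³/s
w_4 = (31.8 − 11.6)/2 = 10.1 ft; q_4 = 2.89 × 2.38 × 10.1 = 69.47 ft³/s
w_5 = (41.5 − 17.5)/2 = 12 ft; q_5 = 3.26 × 2.31 × 12 = 90.37 ft³/s
w_6 = (50.0 − 31.8)/2 = 9.1 ft; q_6 = 2.51 × 1.52 × 9.1 = 34.72 ft³/s
Stations 1, 7 contribute zero (depth or velocity is 0).
Q = Σ qᵢ = 227.5 ft³/s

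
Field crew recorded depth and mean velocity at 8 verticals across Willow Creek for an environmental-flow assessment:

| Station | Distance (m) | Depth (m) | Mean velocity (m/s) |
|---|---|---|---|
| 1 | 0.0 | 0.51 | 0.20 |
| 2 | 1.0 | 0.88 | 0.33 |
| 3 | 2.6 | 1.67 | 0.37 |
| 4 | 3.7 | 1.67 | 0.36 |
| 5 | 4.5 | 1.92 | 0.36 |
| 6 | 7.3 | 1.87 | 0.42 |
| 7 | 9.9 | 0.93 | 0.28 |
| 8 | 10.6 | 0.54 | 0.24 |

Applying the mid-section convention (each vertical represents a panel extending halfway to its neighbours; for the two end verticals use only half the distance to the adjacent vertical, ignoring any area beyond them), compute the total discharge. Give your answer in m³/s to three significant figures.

w_1 = (1.0 − 0.0)/2 = 0.5 m; q_1 = 0.20 × 0.51 × 0.5 = 0.05100 m³/s
w_2 = (2.6 − 0.0)/2 = 1.3 m; q_2 = 0.33 × 0.88 × 1.3 = 0.3775 m³/s
w_3 = (3.7 − 1.0)/2 = 1.35 m; q_3 = 0.37 × 1.67 × 1.35 = 0.8342 m³/s
w_4 = (4.5 − 2.6)/2 = 0.95 m; q_4 = 0.36 × 1.67 × 0.95 = 0.5711 m³/s
w_5 = (7.3 − 3.7)/2 = 1.8 m; q_5 = 0.36 × 1.92 × 1.8 = 1.244 m³/s
w_6 = (9.9 − 4.5)/2 = 2.7 m; q_6 = 0.42 × 1.87 × 2.7 = 2.121 m³/s
w_7 = (10.6 − 7.3)/2 = 1.65 m; q_7 = 0.28 × 0.93 × 1.65 = 0.4297 m³/s
w_8 = (10.6 − 9.9)/2 = 0.35 m; q_8 = 0.24 × 0.54 × 0.35 = 0.04536 m³/s
Q = Σ qᵢ = 5.674 m³/s

5.67 m³/s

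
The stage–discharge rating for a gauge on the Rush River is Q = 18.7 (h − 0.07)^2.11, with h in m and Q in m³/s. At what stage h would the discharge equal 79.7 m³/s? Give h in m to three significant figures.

h − h₀ = (Q/C)^(1/b) = (79.7/18.7)^(1/2.11) = 1.988 m
h = 0.07 + 1.988 = 2.058 m

2.06 m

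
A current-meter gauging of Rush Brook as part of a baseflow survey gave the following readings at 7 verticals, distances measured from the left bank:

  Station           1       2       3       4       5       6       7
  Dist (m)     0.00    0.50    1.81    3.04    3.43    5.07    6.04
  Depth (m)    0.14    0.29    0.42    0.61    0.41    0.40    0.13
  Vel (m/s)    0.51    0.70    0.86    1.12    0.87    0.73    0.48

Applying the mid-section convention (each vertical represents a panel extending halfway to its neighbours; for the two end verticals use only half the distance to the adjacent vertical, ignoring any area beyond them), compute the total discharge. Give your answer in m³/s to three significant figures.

w_1 = (0.50 − 0.00)/2 = 0.25 m; q_1 = 0.51 × 0.14 × 0.25 = 0.01785 m³/s
w_2 = (1.81 − 0.00)/2 = 0.905 m; q_2 = 0.70 × 0.29 × 0.905 = 0.1837 m³/s
w_3 = (3.04 − 0.50)/2 = 1.27 m; q_3 = 0.86 × 0.42 × 1.27 = 0.4587 m³/s
w_4 = (3.43 − 1.81)/2 = 0.81 m; q_4 = 1.12 × 0.61 × 0.81 = 0.5534 m³/s
w_5 = (5.07 − 3.04)/2 = 1.015 m; q_5 = 0.87 × 0.41 × 1.015 = 0.3621 m³/s
w_6 = (6.04 − 3.43)/2 = 1.305 m; q_6 = 0.73 × 0.40 × 1.305 = 0.3811 m³/s
w_7 = (6.04 − 5.07)/2 = 0.485 m; q_7 = 0.48 × 0.13 × 0.485 = 0.03026 m³/s
Q = Σ qᵢ = 1.987 m³/s

1.99 m³/s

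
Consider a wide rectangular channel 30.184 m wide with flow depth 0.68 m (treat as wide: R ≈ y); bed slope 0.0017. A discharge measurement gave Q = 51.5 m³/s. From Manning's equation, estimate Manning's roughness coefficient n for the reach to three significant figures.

A = b·y = 30.184 × 0.68 = 20.53 m²
Wide channel: R ≈ y = 0.68 m
n = (1/Q)·A·R^(2/3)·S^(1/2) = (1/51.5) × 20.53 × 0.7733 × 0.04123 = 0.01271

0.0127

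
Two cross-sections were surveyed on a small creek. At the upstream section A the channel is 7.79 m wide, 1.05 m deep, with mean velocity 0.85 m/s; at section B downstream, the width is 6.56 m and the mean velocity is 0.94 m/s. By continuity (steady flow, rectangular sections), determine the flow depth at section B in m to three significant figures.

1.13 m

Q = A₁V₁ = (7.79×1.05) × 0.85 = 6.953 m³/s
d₂ = Q/(b₂ V₂) = 6.953/(6.56×0.94) = 1.127 m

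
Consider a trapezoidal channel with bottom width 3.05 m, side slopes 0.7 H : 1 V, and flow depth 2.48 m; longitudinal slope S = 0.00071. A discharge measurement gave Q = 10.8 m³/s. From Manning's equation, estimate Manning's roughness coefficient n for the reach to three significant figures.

0.0349

A = (b + z·y)·y = (3.05 + 0.7×2.48)×2.48 = 11.87 m²
P = b + 2y√(1+z²) = 3.05 + 2×2.48×√(1+0.7²) = 9.104 m
R = A/P = 11.87/9.104 = 1.304 m
n = (1/Q)·A·R^(2/3)·S^(1/2) = (1/10.8) × 11.87 × 1.193 × 0.02665 = 0.03495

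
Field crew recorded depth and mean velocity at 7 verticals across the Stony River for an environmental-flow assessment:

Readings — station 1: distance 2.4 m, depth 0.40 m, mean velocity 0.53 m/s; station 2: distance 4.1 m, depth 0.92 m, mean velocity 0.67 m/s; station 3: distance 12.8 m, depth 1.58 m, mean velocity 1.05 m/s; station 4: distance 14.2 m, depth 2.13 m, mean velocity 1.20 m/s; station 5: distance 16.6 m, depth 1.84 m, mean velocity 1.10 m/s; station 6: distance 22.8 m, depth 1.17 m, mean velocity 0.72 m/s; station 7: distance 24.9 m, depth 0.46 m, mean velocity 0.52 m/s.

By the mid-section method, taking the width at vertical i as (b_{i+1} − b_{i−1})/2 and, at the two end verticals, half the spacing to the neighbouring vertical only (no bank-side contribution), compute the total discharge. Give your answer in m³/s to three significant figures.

w_1 = (4.1 − 2.4)/2 = 0.85 m; q_1 = 0.53 × 0.40 × 0.85 = 0.1802 m³/s
w_2 = (12.8 − 2.4)/2 = 5.2 m; q_2 = 0.67 × 0.92 × 5.2 = 3.205 m³/s
w_3 = (14.2 − 4.1)/2 = 5.05 m; q_3 = 1.05 × 1.58 × 5.05 = 8.378 m³/s
w_4 = (16.6 − 12.8)/2 = 1.9 m; q_4 = 1.20 × 2.13 × 1.9 = 4.856 m³/s
w_5 = (22.8 − 14.2)/2 = 4.3 m; q_5 = 1.10 × 1.84 × 4.3 = 8.703 m³/s
w_6 = (24.9 − 16.6)/2 = 4.15 m; q_6 = 0.72 × 1.17 × 4.15 = 3.496 m³/s
w_7 = (24.9 − 22.8)/2 = 1.05 m; q_7 = 0.52 × 0.46 × 1.05 = 0.2512 m³/s
Q = Σ qᵢ = 29.07 m³/s

29.1 m³/s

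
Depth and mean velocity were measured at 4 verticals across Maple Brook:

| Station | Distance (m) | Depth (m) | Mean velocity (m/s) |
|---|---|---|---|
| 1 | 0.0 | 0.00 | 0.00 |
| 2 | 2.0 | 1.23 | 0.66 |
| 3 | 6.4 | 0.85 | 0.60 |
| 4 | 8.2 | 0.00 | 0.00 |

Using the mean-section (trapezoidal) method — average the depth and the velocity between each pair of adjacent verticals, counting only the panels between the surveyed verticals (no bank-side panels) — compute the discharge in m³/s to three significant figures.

3.52 m³/s

Panel 1-2: Δb = 2 m, d̄ = (0.00+1.23)/2 = 0.615, v̄ = (0.00+0.66)/2 = 0.33 → q = 2×0.615×0.33 = 0.4059 m³/s
Panel 2-3: Δb = 4.4 m, d̄ = (1.23+0.85)/2 = 1.04, v̄ = (0.66+0.60)/2 = 0.63 → q = 4.4×1.04×0.63 = 2.883 m³/s
Panel 3-4: Δb = 1.8 m, d̄ = (0.85+0.00)/2 = 0.425, v̄ = (0.60+0.00)/2 = 0.3 → q = 1.8×0.425×0.3 = 0.2295 m³/s
Q = Σ q = 3.518 m³/s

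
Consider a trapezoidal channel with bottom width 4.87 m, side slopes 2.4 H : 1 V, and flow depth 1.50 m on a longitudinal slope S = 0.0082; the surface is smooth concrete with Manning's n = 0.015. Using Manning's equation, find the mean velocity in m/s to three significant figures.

6.05 m/s

A = (b + z·y)·y = (4.87 + 2.4×1.50)×1.50 = 12.71 m²
P = b + 2y√(1+z²) = 4.87 + 2×1.50×√(1+2.4²) = 12.67 m
R = A/P = 12.71/12.67 = 1.003 m
Q = (1/n)·A·R^(2/3)·S^(1/2) = (1/0.015) × 12.71 × 1.003^(2/3) × 0.0082^(1/2) = 76.84 m³/s
V = Q/A = 76.84/12.71 = 6.048 m/s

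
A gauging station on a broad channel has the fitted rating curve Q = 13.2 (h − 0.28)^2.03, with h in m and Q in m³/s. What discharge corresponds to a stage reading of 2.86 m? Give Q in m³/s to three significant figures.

Q = 13.2 × (2.86 − 0.28)^2.03 = 13.2 × 2.58^2.03 = 90.40 m³/s

90.4 m³/s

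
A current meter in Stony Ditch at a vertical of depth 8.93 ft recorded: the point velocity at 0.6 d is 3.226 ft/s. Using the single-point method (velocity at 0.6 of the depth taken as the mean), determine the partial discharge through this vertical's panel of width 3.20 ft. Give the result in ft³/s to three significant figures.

92.2 ft³/s

v̄ = v₀.₆ = 3.226 ft/s
q = v̄ × d × w = 3.226 × 8.93 × 3.20 = 92.19 ft³/s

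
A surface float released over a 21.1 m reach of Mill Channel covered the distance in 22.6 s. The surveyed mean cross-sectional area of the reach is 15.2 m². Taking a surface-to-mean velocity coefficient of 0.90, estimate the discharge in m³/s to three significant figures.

v_surface = L / t̄ = 21.1 / 22.6 = 0.9336 m/s
v_mean = 0.90 × 0.9336 = 0.8403 m/s
Q = A × v_mean = 15.2 × 0.8403 = 12.77 m³/s

12.8 m³/s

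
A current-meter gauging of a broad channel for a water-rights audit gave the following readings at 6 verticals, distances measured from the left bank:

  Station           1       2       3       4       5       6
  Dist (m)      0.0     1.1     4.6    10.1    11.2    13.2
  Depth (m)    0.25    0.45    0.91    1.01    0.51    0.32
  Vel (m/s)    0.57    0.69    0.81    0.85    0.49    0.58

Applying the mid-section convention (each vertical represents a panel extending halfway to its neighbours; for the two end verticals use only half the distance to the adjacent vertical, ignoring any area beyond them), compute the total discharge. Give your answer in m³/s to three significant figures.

w_1 = (1.1 − 0.0)/2 = 0.55 m; q_1 = 0.57 × 0.25 × 0.55 = 0.07838 m³/s
w_2 = (4.6 − 0.0)/2 = 2.3 m; q_2 = 0.69 × 0.45 × 2.3 = 0.7142 m³/s
w_3 = (10.1 − 1.1)/2 = 4.5 m; q_3 = 0.81 × 0.91 × 4.5 = 3.317 m³/s
w_4 = (11.2 − 4.6)/2 = 3.3 m; q_4 = 0.85 × 1.01 × 3.3 = 2.833 m³/s
w_5 = (13.2 − 10.1)/2 = 1.55 m; q_5 = 0.49 × 0.51 × 1.55 = 0.3873 m³/s
w_6 = (13.2 − 11.2)/2 = 1 m; q_6 = 0.58 × 0.32 × 1 = 0.1856 m³/s
Q = Σ qᵢ = 7.515 m³/s

7.52 m³/s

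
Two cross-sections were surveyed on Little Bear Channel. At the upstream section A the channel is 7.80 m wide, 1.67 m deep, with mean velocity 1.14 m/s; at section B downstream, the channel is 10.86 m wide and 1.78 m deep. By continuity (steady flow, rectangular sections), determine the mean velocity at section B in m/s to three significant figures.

Q = A₁V₁ = (7.80×1.67) × 1.14 = 14.85 m³/s
A₂ = 10.86 × 1.78 = 19.33 m²
V₂ = Q/A₂ = 14.85/19.33 = 0.7682 m/s

0.768 m/s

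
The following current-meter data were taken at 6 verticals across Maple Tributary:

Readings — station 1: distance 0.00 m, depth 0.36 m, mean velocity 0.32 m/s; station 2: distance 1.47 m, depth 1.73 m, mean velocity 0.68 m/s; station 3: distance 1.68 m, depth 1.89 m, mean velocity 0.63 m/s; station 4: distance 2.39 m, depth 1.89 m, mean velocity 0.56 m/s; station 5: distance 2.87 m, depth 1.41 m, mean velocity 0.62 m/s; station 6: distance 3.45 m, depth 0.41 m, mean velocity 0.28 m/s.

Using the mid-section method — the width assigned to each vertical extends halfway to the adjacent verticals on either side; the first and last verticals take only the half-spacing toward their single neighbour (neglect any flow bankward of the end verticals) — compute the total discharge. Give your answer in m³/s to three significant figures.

2.75 m³/s

w_1 = (1.47 − 0.00)/2 = 0.735 m; q_1 = 0.32 × 0.36 × 0.735 = 0.08467 m³/s
w_2 = (1.68 − 0.00)/2 = 0.84 m; q_2 = 0.68 × 1.73 × 0.84 = 0.9882 m³/s
w_3 = (2.39 − 1.47)/2 = 0.46 m; q_3 = 0.63 × 1.89 × 0.46 = 0.5477 m³/s
w_4 = (2.87 − 1.68)/2 = 0.595 m; q_4 = 0.56 × 1.89 × 0.595 = 0.6297 m³/s
w_5 = (3.45 − 2.39)/2 = 0.53 m; q_5 = 0.62 × 1.41 × 0.53 = 0.4633 m³/s
w_6 = (3.45 − 2.87)/2 = 0.29 m; q_6 = 0.28 × 0.41 × 0.29 = 0.03329 m³/s
Q = Σ qᵢ = 2.747 m³/s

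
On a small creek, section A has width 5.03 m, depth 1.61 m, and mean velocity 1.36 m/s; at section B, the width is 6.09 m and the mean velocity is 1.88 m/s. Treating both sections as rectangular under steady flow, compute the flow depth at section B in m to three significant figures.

0.962 m

Q = A₁V₁ = (5.03×1.61) × 1.36 = 11.01 m³/s
d₂ = Q/(b₂ V₂) = 11.01/(6.09×1.88) = 0.9620 m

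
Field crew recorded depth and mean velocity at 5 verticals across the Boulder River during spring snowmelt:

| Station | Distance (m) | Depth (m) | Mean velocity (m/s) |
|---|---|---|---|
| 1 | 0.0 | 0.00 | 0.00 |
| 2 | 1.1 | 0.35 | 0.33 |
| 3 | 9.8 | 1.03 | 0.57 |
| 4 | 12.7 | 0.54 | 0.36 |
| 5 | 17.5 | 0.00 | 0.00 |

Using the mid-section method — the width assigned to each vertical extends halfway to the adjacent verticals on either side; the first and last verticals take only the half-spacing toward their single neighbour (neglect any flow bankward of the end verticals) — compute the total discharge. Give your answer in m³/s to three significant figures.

w_2 = (9.8 − 0.0)/2 = 4.9 m; q_2 = 0.33 × 0.35 × 4.9 = 0.5660 m³/s
w_3 = (12.7 − 1.1)/2 = 5.8 m; q_3 = 0.57 × 1.03 × 5.8 = 3.405 m³/s
w_4 = (17.5 − 9.8)/2 = 3.85 m; q_4 = 0.36 × 0.54 × 3.85 = 0.7484 m³/s
Stations 1, 5 contribute zero (depth or velocity is 0).
Q = Σ qᵢ = 4.720 m³/s

4.72 m³/s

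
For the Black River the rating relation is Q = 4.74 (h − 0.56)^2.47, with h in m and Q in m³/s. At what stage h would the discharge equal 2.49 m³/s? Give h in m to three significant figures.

1.33 m

h − h₀ = (Q/C)^(1/b) = (2.49/4.74)^(1/2.47) = 0.7706 m
h = 0.56 + 0.7706 = 1.331 m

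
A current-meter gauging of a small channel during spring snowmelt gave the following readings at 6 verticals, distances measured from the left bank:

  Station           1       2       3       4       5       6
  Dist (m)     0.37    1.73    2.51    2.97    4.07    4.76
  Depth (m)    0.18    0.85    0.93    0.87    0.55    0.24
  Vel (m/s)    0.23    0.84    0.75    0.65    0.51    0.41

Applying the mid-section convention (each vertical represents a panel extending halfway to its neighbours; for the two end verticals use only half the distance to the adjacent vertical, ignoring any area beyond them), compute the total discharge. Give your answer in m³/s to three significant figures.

1.95 m³/s

w_1 = (1.73 − 0.37)/2 = 0.68 m; q_1 = 0.23 × 0.18 × 0.68 = 0.02815 m³/s
w_2 = (2.51 − 0.37)/2 = 1.07 m; q_2 = 0.84 × 0.85 × 1.07 = 0.7640 m³/s
w_3 = (2.97 − 1.73)/2 = 0.62 m; q_3 = 0.75 × 0.93 × 0.62 = 0.4325 m³/s
w_4 = (4.07 − 2.51)/2 = 0.78 m; q_4 = 0.65 × 0.87 × 0.78 = 0.4411 m³/s
w_5 = (4.76 − 2.97)/2 = 0.895 m; q_5 = 0.51 × 0.55 × 0.895 = 0.2510 m³/s
w_6 = (4.76 − 4.07)/2 = 0.345 m; q_6 = 0.41 × 0.24 × 0.345 = 0.03395 m³/s
Q = Σ qᵢ = 1.951 m³/s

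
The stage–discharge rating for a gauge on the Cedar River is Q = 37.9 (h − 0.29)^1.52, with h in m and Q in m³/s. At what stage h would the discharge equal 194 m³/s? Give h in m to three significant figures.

3.22 m

h − h₀ = (Q/C)^(1/b) = (194/37.9)^(1/1.52) = 2.928 m
h = 0.29 + 2.928 = 3.218 m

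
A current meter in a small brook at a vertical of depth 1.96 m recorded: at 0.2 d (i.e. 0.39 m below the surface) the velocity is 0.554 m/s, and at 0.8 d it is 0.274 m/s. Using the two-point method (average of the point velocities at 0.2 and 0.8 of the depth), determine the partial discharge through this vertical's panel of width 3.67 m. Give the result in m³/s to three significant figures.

2.98 m³/s

v̄ = (0.554 + 0.274) / 2 = 0.4140 m/s
q = v̄ × d × w = 0.4140 × 1.96 × 3.67 = 2.978 m³/s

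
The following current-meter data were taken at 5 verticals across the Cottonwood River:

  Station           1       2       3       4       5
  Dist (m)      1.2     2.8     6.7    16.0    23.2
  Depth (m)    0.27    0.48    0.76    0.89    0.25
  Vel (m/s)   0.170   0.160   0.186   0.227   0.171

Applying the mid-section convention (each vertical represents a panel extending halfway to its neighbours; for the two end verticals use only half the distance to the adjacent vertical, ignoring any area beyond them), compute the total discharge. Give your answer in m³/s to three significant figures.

w_1 = (2.8 − 1.2)/2 = 0.8 m; q_1 = 0.170 × 0.27 × 0.8 = 0.03672 m³/s
w_2 = (6.7 − 1.2)/2 = 2.75 m; q_2 = 0.160 × 0.48 × 2.75 = 0.2112 m³/s
w_3 = (16.0 − 2.8)/2 = 6.6 m; q_3 = 0.186 × 0.76 × 6.6 = 0.9330 m³/s
w_4 = (23.2 − 6.7)/2 = 8.25 m; q_4 = 0.227 × 0.89 × 8.25 = 1.667 m³/s
w_5 = (23.2 − 16.0)/2 = 3.6 m; q_5 = 0.171 × 0.25 × 3.6 = 0.1539 m³/s
Q = Σ qᵢ = 3.002 m³/s

3.00 m³/s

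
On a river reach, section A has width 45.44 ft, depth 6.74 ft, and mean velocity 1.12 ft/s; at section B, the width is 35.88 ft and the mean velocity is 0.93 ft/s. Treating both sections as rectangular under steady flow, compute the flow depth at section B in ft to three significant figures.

Q = A₁V₁ = (45.44×6.74) × 1.12 = 343.0 ft³/s
d₂ = Q/(b₂ V₂) = 343.0/(35.88×0.93) = 10.28 ft

10.3 ft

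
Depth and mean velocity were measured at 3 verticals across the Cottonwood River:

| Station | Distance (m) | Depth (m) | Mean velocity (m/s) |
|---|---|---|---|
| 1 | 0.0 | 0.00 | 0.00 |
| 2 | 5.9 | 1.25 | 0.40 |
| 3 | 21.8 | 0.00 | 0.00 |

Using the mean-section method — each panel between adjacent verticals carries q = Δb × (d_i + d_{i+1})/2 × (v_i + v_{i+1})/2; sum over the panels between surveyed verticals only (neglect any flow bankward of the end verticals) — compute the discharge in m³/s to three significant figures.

2.73 m³/s

Panel 1-2: Δb = 5.9 m, d̄ = (0.00+1.25)/2 = 0.625, v̄ = (0.00+0.40)/2 = 0.2 → q = 5.9×0.625×0.2 = 0.7375 m³/s
Panel 2-3: Δb = 15.9 m, d̄ = (1.25+0.00)/2 = 0.625, v̄ = (0.40+0.00)/2 = 0.2 → q = 15.9×0.625×0.2 = 1.988 m³/s
Q = Σ q = 2.725 m³/s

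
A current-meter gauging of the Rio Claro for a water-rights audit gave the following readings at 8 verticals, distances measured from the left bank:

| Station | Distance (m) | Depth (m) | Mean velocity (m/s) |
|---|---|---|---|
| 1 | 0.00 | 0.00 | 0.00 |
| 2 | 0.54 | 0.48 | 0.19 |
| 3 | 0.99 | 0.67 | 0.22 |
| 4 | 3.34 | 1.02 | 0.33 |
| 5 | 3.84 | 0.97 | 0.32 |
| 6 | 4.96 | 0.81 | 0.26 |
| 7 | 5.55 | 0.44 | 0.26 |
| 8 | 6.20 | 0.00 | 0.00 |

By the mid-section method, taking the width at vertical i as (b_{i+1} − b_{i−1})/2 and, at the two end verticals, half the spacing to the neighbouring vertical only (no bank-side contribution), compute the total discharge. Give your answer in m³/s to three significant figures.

w_2 = (0.99 − 0.00)/2 = 0.495 m; q_2 = 0.19 × 0.48 × 0.495 = 0.04514 m³/s
w_3 = (3.34 − 0.54)/2 = 1.4 m; q_3 = 0.22 × 0.67 × 1.4 = 0.2064 m³/s
w_4 = (3.84 − 0.99)/2 = 1.425 m; q_4 = 0.33 × 1.02 × 1.425 = 0.4797 m³/s
w_5 = (4.96 − 3.34)/2 = 0.81 m; q_5 = 0.32 × 0.97 × 0.81 = 0.2514 m³/s
w_6 = (5.55 − 3.84)/2 = 0.855 m; q_6 = 0.26 × 0.81 × 0.855 = 0.1801 m³/s
w_7 = (6.20 − 4.96)/2 = 0.62 m; q_7 = 0.26 × 0.44 × 0.62 = 0.07093 m³/s
Stations 1, 8 contribute zero (depth or velocity is 0).
Q = Σ qᵢ = 1.234 m³/s

1.23 m³/s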